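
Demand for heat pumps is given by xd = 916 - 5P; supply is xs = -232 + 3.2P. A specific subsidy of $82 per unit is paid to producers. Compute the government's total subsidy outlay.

Government cost = $30832

Pre-subsidy: 916 - 5P = -232 + 3.2P gives P* = 140, x* = 216.
With the subsidy, sellers receive Ps = Pb + 82 for each unit, where Pb is the price buyers pay.
Supply in terms of Pb becomes xs = -232 + 3.2(Pb + 82) = 30.4 + 3.2Pb. Setting this equal to demand: 916 - 5Pb = 30.4 + 3.2Pb, so Pb = 108.
Sellers receive Ps = 108 + 82 = 190; x' = 916 − 5·108 = 376.
Government outlay = subsidy × quantity = 82 × 376 = 30832.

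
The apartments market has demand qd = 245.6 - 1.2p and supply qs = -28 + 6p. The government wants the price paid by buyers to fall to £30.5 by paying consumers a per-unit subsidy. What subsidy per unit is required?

Required subsidy s = £9 per unit

At a buyer price of 30.5, quantity demanded is 245.6 − 1.2·30.5 = 209.
Sellers supply 209 only when they receive ps with -28 + 6·ps = 209, i.e. ps = 39.5.
s = ps − pb = 39.5 − 30.5 = 9.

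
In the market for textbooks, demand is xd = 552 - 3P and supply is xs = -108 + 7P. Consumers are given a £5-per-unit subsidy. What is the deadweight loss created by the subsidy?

Deadweight loss = £26.25

Pre-subsidy: 552 - 3P = -108 + 7P gives P* = 66, x* = 354.
With the rebate, buyers effectively pay Pb = Ps − 5, where Ps is the price sellers receive.
Demand in terms of Ps becomes xd = 552 − 3(Ps − 5) = 567 - 3Ps. Setting this equal to supply: 567 - 3Ps = -108 + 7Ps, so Ps = 67.5.
Buyers pay Pb = 67.5 − 5 = 62.5; x' = -108 + 7·67.5 = 364.5.
The subsidy expands output by 364.5 − 354 = 10.5 past the efficient level; on those units the gap between marginal cost and willingness to pay runs from 0 up to 5.
DWL = ½ × 5 × 10.5 = 26.25.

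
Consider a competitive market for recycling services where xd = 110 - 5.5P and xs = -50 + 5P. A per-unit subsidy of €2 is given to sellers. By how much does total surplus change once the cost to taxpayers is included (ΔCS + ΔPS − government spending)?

Pre-subsidy: 110 - 5.5P = -50 + 5P gives P* = 320/21, x* = 550/21.
With the subsidy, sellers receive Ps = Pb + 2 for each unit, where Pb is the price buyers pay.
Supply in terms of Pb becomes xs = -50 + 5(Pb + 2) = -40 + 5Pb. Setting this equal to demand: 110 - 5.5Pb = -40 + 5Pb, so Pb = 100/7.
Sellers receive Ps = 100/7 + 2 = 114/7; x' = 110 − 5.5·(100/7) = 220/7.
ΔCS = ½(550/21 + 220/7)(320/21 − 100/7) = 12100/441; ΔPS = ½(550/21 + 220/7)(114/7 − 320/21) = 13310/441.
Government spending = 2 × 220/7 = 440/7.
Net change = 12100/441 + 13310/441 − 440/7 = -110/21. The loss equals the DWL triangle ½·2·110/21.

Net change in total surplus = -110/21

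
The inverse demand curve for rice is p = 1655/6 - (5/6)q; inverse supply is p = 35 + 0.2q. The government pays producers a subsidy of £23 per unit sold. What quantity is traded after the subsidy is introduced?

Pre-subsidy: 1655/6 - (5/6)q = 35 + 0.2q gives q* = 7225/31 and p* = 2530/31.
With the subsidy, sellers receive ps = pb + 23 for each unit, where pb is the price buyers pay.
On the curves, pb = 1655/6 - (5/6)q and ps = 35 + 0.2q; the wedge ps − pb = 23 gives 35 + 0.2q − (1655/6 - (5/6)q) = 23, so q' = 7915/31.
Then pb = 1655/6 − (5/6)·(7915/31) = 1955/31 and ps = 35 + 0.2·(7915/31) = 2668/31.

q' = 7915/31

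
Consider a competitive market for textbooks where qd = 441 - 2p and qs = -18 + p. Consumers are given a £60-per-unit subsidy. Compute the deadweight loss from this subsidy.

Pre-subsidy: 441 - 2p = -18 + p gives p* = 153, q* = 135.
With the rebate, buyers effectively pay pb = ps − 60, where ps is the price sellers receive.
Demand in terms of ps becomes qd = 441 − 2(ps − 60) = 561 - 2ps. Setting this equal to supply: 561 - 2ps = -18 + ps, so ps = 193.
Buyers pay pb = 193 − 60 = 133; q' = -18 + 1·193 = 175.
The subsidy expands output by 175 − 135 = 40 past the efficient level; on those units the gap between marginal cost and willingness to pay runs from 0 up to 60.
DWL = ½ × 60 × 40 = 1200.

Deadweight loss = £1200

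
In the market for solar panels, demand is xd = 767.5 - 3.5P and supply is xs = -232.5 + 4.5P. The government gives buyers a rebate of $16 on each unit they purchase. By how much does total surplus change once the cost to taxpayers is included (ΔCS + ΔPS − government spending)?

Pre-subsidy: 767.5 - 3.5P = -232.5 + 4.5P gives P* = 125, x* = 330.
With the rebate, buyers effectively pay Pb = Ps − 16, where Ps is the price sellers receive.
Demand in terms of Ps becomes xd = 767.5 − 3.5(Ps − 16) = 823.5 - 3.5Ps. Setting this equal to supply: 823.5 - 3.5Ps = -232.5 + 4.5Ps, so Ps = 132.
Buyers pay Pb = 132 − 16 = 116; x' = -232.5 + 4.5·132 = 361.5.
ΔCS = ½(330 + 361.5)(125 − 116) = 3111.75; ΔPS = ½(330 + 361.5)(132 − 125) = 2420.25.
Government spending = 16 × 361.5 = 5784.
Net change = 3111.75 + 2420.25 − 5784 = -252. The loss equals the DWL triangle ½·16·31.5.

Net change in total surplus = -$252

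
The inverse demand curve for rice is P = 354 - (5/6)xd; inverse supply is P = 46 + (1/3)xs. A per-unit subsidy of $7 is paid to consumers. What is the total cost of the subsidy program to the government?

Pre-subsidy: 354 - (5/6)x = 46 + (1/3)x gives x* = 264 and P* = 134.
With the rebate, buyers effectively pay Pb = Ps − 7, where Ps is the price sellers receive.
On the curves, Pb = 354 - (5/6)x and Ps = 46 + (1/3)x; the wedge Ps − Pb = 7 gives 46 + (1/3)x − (354 - (5/6)x) = 7, so x' = 270.
Then Pb = 354 − (5/6)·270 = 129 and Ps = 46 + (1/3)·270 = 136.
Government outlay = subsidy × quantity = 7 × 270 = 1890.

Government cost = $1890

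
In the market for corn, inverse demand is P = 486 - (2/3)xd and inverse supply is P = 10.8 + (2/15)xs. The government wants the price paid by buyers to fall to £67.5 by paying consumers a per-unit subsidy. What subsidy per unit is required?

Required subsidy s = £27 per unit

At a buyer price of 67.5, quantity demanded is 729 − 1.5·67.5 = 627.75.
Sellers supply 627.75 only when they receive Ps = 10.8 + (2/15)·627.75 = 94.5.
s = Ps − Pb = 94.5 − 67.5 = 27.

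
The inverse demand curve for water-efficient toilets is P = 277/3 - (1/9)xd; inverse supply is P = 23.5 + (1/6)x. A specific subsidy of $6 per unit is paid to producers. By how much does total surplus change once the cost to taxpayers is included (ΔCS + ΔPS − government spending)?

Pre-subsidy: 277/3 - (1/9)x = 23.5 + (1/6)x gives x* = 247.8 and P* = 64.8.
With the subsidy, sellers receive Ps = Pb + 6 for each unit, where Pb is the price buyers pay.
On the curves, Pb = 277/3 - (1/9)x and Ps = 23.5 + (1/6)x; the wedge Ps − Pb = 6 gives 23.5 + (1/6)x − (277/3 - (1/9)x) = 6, so x' = 269.4.
Then Pb = 277/3 − (1/9)·269.4 = 62.4 and Ps = 23.5 + (1/6)·269.4 = 68.4.
ΔCS = ½(247.8 + 269.4)(64.8 − 62.4) = 620.64; ΔPS = ½(247.8 + 269.4)(68.4 − 64.8) = 930.96.
Government spending = 6 × 269.4 = 1616.4.
Net change = 620.64 + 930.96 − 1616.4 = -64.8. The loss equals the DWL triangle ½·6·21.6.

Net change in total surplus = -$64.8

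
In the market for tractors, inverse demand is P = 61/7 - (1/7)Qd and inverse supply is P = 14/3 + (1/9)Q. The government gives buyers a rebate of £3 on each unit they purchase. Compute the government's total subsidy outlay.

Government cost = £83.25

Pre-subsidy: 61/7 - (1/7)Q = 14/3 + (1/9)Q gives Q* = 15.9375 and P* = 6.4375.
With the rebate, buyers effectively pay Pb = Ps − 3, where Ps is the price sellers receive.
On the curves, Pb = 61/7 - (1/7)Q and Ps = 14/3 + (1/9)Q; the wedge Ps − Pb = 3 gives 14/3 + (1/9)Q − (61/7 - (1/7)Q) = 3, so Q' = 27.75.
Then Pb = 61/7 − (1/7)·27.75 = 4.75 and Ps = 14/3 + (1/9)·27.75 = 7.75.
Government outlay = subsidy × quantity = 3 × 27.75 = 83.25.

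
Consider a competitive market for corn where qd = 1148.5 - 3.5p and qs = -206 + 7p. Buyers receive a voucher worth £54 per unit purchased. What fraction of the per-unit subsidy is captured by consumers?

Pre-subsidy: 1148.5 - 3.5p = -206 + 7p gives p* = 129, q* = 697.
With the rebate, buyers effectively pay pb = ps − 54, where ps is the price sellers receive.
Demand in terms of ps becomes qd = 1148.5 − 3.5(ps − 54) = 1337.5 - 3.5ps. Setting this equal to supply: 1337.5 - 3.5ps = -206 + 7ps, so ps = 147.
Buyers pay pb = 147 − 54 = 93; q' = -206 + 7·147 = 823.
Buyers' price falls by p* − pb = 129 − 93 = 36; sellers' price rises by ps − p* = 147 − 129 = 18.
So consumers capture 36/54 = 2/3 of each unit of subsidy.

Consumer share = 2/3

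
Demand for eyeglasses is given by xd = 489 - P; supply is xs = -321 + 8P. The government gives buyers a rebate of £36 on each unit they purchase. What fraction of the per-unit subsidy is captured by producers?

Producer share = 1/9

Pre-subsidy: 489 - P = -321 + 8P gives P* = 90, x* = 399.
With the rebate, buyers effectively pay Pb = Ps − 36, where Ps is the price sellers receive.
Demand in terms of Ps becomes xd = 489 − 1(Ps − 36) = 525 - Ps. Setting this equal to supply: 525 - Ps = -321 + 8Ps, so Ps = 94.
Buyers pay Pb = 94 − 36 = 58; x' = -321 + 8·94 = 431.
Buyers' price falls by P* − Pb = 90 − 58 = 32; sellers' price rises by Ps − P* = 94 − 90 = 4.
So producers capture 4/36 = 1/9 of each unit of subsidy.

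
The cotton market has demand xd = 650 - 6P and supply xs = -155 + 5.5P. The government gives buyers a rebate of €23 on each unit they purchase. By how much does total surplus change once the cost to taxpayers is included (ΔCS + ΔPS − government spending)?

Pre-subsidy: 650 - 6P = -155 + 5.5P gives P* = 70, x* = 230.
With the rebate, buyers effectively pay Pb = Ps − 23, where Ps is the price sellers receive.
Demand in terms of Ps becomes xd = 650 − 6(Ps − 23) = 788 - 6Ps. Setting this equal to supply: 788 - 6Ps = -155 + 5.5Ps, so Ps = 82.
Buyers pay Pb = 82 − 23 = 59; x' = -155 + 5.5·82 = 296.
ΔCS = ½(230 + 296)(70 − 59) = 2893; ΔPS = ½(230 + 296)(82 − 70) = 3156.
Government spending = 23 × 296 = 6808.
Net change = 2893 + 3156 − 6808 = -759. The loss equals the DWL triangle ½·23·66.

Net change in total surplus = -€759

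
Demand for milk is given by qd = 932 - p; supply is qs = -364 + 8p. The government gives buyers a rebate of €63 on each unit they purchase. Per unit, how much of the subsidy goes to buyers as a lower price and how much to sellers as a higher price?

Buyers gain €56 per unit; sellers gain €7 per unit

Pre-subsidy: 932 - p = -364 + 8p gives p* = 144, q* = 788.
With the rebate, buyers effectively pay pb = ps − 63, where ps is the price sellers receive.
Demand in terms of ps becomes qd = 932 − 1(ps − 63) = 995 - ps. Setting this equal to supply: 995 - ps = -364 + 8ps, so ps = 151.
Buyers pay pb = 151 − 63 = 88; q' = -364 + 8·151 = 844.
Buyers' price falls by p* − pb = 144 − 88 = 56; sellers' price rises by ps − p* = 151 − 144 = 7.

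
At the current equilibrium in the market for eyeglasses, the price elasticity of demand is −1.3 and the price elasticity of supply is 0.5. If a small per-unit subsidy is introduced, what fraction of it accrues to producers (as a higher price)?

Producer share = 13/18

For a small subsidy around the equilibrium, the benefit split depends on the relative slopes, which at a point are proportional to the elasticities.
Buyer share = εs/(εs + |εd|) = 0.5/(0.5 + 1.3) = 5/18; seller share = |εd|/(εs + |εd|) = 13/18.
So producers capture 13/18 of the subsidy.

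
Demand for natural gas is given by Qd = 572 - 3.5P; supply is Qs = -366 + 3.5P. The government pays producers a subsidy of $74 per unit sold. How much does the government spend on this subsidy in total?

Pre-subsidy: 572 - 3.5P = -366 + 3.5P gives P* = 134, Q* = 103.
With the subsidy, sellers receive Ps = Pb + 74 for each unit, where Pb is the price buyers pay.
Supply in terms of Pb becomes Qs = -366 + 3.5(Pb + 74) = -107 + 3.5Pb. Setting this equal to demand: 572 - 3.5Pb = -107 + 3.5Pb, so Pb = 97.
Sellers receive Ps = 97 + 74 = 171; Q' = 572 − 3.5·97 = 232.5.
Government outlay = subsidy × quantity = 74 × 232.5 = 17205.

Government cost = $17205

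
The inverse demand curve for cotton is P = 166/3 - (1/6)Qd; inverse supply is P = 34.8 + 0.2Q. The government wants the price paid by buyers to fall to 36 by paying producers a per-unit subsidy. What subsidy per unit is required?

Required subsidy s = 22 per unit

At a buyer price of 36, quantity demanded is 332 − 6·36 = 116.
Sellers supply 116 only when they receive Ps = 34.8 + 0.2·116 = 58.
s = Ps − Pb = 58 − 36 = 22.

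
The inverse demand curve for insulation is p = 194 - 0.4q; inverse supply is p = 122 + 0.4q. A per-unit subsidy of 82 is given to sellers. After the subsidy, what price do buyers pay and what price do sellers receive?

Pre-subsidy: 194 - 0.4q = 122 + 0.4q gives q* = 90 and p* = 158.
With the subsidy, sellers receive ps = pb + 82 for each unit, where pb is the price buyers pay.
On the curves, pb = 194 - 0.4q and ps = 122 + 0.4q; the wedge ps − pb = 82 gives 122 + 0.4q − (194 - 0.4q) = 82, so q' = 192.5.
Then pb = 194 − 0.4·192.5 = 117 and ps = 122 + 0.4·192.5 = 199.

Buyers pay 117; sellers receive 199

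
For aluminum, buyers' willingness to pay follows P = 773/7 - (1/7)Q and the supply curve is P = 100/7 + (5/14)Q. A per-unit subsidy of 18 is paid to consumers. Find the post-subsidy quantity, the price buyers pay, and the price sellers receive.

Q' = 1598/7; buyers pay 3813/49; sellers receive 4695/49

Pre-subsidy: 773/7 - (1/7)Q = 100/7 + (5/14)Q gives Q* = 1346/7 and P* = 4065/49.
With the rebate, buyers effectively pay Pb = Ps − 18, where Ps is the price sellers receive.
On the curves, Pb = 773/7 - (1/7)Q and Ps = 100/7 + (5/14)Q; the wedge Ps − Pb = 18 gives 100/7 + (5/14)Q − (773/7 - (1/7)Q) = 18, so Q' = 1598/7.
Then Pb = 773/7 − (1/7)·(1598/7) = 3813/49 and Ps = 100/7 + (5/14)·(1598/7) = 4695/49.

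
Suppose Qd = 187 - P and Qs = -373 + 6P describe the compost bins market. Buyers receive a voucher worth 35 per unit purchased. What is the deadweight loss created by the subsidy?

Deadweight loss = 525

Pre-subsidy: 187 - P = -373 + 6P gives P* = 80, Q* = 107.
With the rebate, buyers effectively pay Pb = Ps − 35, where Ps is the price sellers receive.
Demand in terms of Ps becomes Qd = 187 − 1(Ps − 35) = 222 - Ps. Setting this equal to supply: 222 - Ps = -373 + 6Ps, so Ps = 85.
Buyers pay Pb = 85 − 35 = 50; Q' = -373 + 6·85 = 137.
The subsidy expands output by 137 − 107 = 30 past the efficient level; on those units the gap between marginal cost and willingness to pay runs from 0 up to 35.
DWL = ½ × 35 × 30 = 525.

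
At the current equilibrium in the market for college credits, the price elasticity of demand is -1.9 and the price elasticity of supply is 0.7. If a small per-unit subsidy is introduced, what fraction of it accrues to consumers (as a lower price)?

Consumer share = 7/26

For a small subsidy around the equilibrium, the benefit split depends on the relative slopes, which at a point are proportional to the elasticities.
Buyer share = εs/(εs + |εd|) = 0.7/(0.7 + 1.9) = 7/26; seller share = |εd|/(εs + |εd|) = 19/26.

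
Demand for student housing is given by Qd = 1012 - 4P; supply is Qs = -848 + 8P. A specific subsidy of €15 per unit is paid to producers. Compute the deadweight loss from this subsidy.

Deadweight loss = €300

Pre-subsidy: 1012 - 4P = -848 + 8P gives P* = 155, Q* = 392.
With the subsidy, sellers receive Ps = Pb + 15 for each unit, where Pb is the price buyers pay.
Supply in terms of Pb becomes Qs = -848 + 8(Pb + 15) = -728 + 8Pb. Setting this equal to demand: 1012 - 4Pb = -728 + 8Pb, so Pb = 145.
Sellers receive Ps = 145 + 15 = 160; Q' = 1012 − 4·145 = 432.
The subsidy expands output by 432 − 392 = 40 past the efficient level; on those units the gap between marginal cost and willingness to pay runs from 0 up to 15.
DWL = ½ × 15 × 40 = 300.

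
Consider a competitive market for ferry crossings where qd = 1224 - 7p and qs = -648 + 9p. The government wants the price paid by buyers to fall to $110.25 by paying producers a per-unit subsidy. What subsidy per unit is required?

At a buyer price of 110.25, quantity demanded is 1224 − 7·110.25 = 452.25.
Sellers supply 452.25 only when they receive ps with -648 + 9·ps = 452.25, i.e. ps = 122.25.
s = ps − pb = 122.25 − 110.25 = 12.

Required subsidy s = $12 per unit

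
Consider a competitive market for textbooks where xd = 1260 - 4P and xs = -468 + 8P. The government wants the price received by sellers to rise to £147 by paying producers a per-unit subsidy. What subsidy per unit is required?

At a seller price of 147, quantity supplied is -468 + 8·147 = 708.
Buyers absorb 708 only when they pay Pb with 1260 − 4·Pb = 708, i.e. Pb = 138.
s = Ps − Pb = 147 − 138 = 9.

Required subsidy s = £9 per unit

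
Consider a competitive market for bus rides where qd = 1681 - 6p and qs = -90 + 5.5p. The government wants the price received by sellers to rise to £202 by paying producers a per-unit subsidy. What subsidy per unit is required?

At a seller price of 202, quantity supplied is -90 + 5.5·202 = 1021.
Buyers absorb 1021 only when they pay pb with 1681 − 6·pb = 1021, i.e. pb = 110.
s = ps − pb = 202 − 110 = 92.

Required subsidy s = £92 per unit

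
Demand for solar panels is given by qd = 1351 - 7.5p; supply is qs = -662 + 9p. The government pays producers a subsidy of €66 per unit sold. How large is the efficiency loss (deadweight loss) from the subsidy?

Deadweight loss = €8910

Pre-subsidy: 1351 - 7.5p = -662 + 9p gives p* = 122, q* = 436.
With the subsidy, sellers receive ps = pb + 66 for each unit, where pb is the price buyers pay.
Supply in terms of pb becomes qs = -662 + 9(pb + 66) = -68 + 9pb. Setting this equal to demand: 1351 - 7.5pb = -68 + 9pb, so pb = 86.
Sellers receive ps = 86 + 66 = 152; q' = 1351 − 7.5·86 = 706.
The subsidy expands output by 706 − 436 = 270 past the efficient level; on those units the gap between marginal cost and willingness to pay runs from 0 up to 66.
DWL = ½ × 66 × 270 = 8910.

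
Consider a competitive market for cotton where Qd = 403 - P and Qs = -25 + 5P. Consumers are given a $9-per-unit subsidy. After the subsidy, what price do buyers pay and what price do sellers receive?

Buyers pay 383/6; sellers receive 437/6

Pre-subsidy: 403 - P = -25 + 5P gives P* = 214/3, Q* = 995/3.
With the rebate, buyers effectively pay Pb = Ps − 9, where Ps is the price sellers receive.
Demand in terms of Ps becomes Qd = 403 − 1(Ps − 9) = 412 - Ps. Setting this equal to supply: 412 - Ps = -25 + 5Ps, so Ps = 437/6.
Buyers pay Pb = 437/6 − 9 = 383/6; Q' = -25 + 5·(437/6) = 2035/6.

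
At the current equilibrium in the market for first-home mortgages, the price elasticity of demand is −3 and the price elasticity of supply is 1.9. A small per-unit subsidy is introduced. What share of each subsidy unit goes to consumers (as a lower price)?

Consumer share = 19/49

For a small subsidy around the equilibrium, the benefit split depends on the relative slopes, which at a point are proportional to the elasticities.
Buyer share = εs/(εs + |εd|) = 1.9/(1.9 + 3) = 19/49; seller share = |εd|/(εs + |εd|) = 30/49.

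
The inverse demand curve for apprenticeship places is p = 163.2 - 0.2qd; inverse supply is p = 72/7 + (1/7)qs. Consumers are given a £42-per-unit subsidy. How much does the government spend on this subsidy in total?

Government cost = £23877

Pre-subsidy: 163.2 - 0.2q = 72/7 + (1/7)q gives q* = 446 and p* = 74.
With the rebate, buyers effectively pay pb = ps − 42, where ps is the price sellers receive.
On the curves, pb = 163.2 - 0.2q and ps = 72/7 + (1/7)q; the wedge ps − pb = 42 gives 72/7 + (1/7)q − (163.2 - 0.2q) = 42, so q' = 568.5.
Then pb = 163.2 − 0.2·568.5 = 49.5 and ps = 72/7 + (1/7)·568.5 = 91.5.
Government outlay = subsidy × quantity = 42 × 568.5 = 23877.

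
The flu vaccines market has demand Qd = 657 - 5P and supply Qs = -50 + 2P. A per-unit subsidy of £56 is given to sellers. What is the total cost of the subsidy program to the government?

Government cost = £12992

Pre-subsidy: 657 - 5P = -50 + 2P gives P* = 101, Q* = 152.
With the subsidy, sellers receive Ps = Pb + 56 for each unit, where Pb is the price buyers pay.
Supply in terms of Pb becomes Qs = -50 + 2(Pb + 56) = 62 + 2Pb. Setting this equal to demand: 657 - 5Pb = 62 + 2Pb, so Pb = 85.
Sellers receive Ps = 85 + 56 = 141; Q' = 657 − 5·85 = 232.
Government outlay = subsidy × quantity = 56 × 232 = 12992.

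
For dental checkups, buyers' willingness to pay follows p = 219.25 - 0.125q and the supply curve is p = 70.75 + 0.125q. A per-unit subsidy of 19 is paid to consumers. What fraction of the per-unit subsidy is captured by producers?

Pre-subsidy: 219.25 - 0.125q = 70.75 + 0.125q gives q* = 594 and p* = 145.
With the rebate, buyers effectively pay pb = ps − 19, where ps is the price sellers receive.
On the curves, pb = 219.25 - 0.125q and ps = 70.75 + 0.125q; the wedge ps − pb = 19 gives 70.75 + 0.125q − (219.25 - 0.125q) = 19, so q' = 670.
Then pb = 219.25 − 0.125·670 = 135.5 and ps = 70.75 + 0.125·670 = 154.5.
Buyers' price falls by p* − pb = 145 − 135.5 = 9.5; sellers' price rises by ps − p* = 154.5 − 145 = 9.5.
So producers capture 9.5/19 = 0.5 of each unit of subsidy.

Producer share = 0.5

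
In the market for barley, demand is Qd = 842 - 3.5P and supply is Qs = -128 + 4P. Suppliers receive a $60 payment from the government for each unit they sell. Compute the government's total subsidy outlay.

Government cost = $30080

Pre-subsidy: 842 - 3.5P = -128 + 4P gives P* = 388/3, Q* = 1168/3.
With the subsidy, sellers receive Ps = Pb + 60 for each unit, where Pb is the price buyers pay.
Supply in terms of Pb becomes Qs = -128 + 4(Pb + 60) = 112 + 4Pb. Setting this equal to demand: 842 - 3.5Pb = 112 + 4Pb, so Pb = 292/3.
Sellers receive Ps = 292/3 + 60 = 472/3; Q' = 842 − 3.5·(292/3) = 1504/3.
Government outlay = subsidy × quantity = 60 × 1504/3 = 30080.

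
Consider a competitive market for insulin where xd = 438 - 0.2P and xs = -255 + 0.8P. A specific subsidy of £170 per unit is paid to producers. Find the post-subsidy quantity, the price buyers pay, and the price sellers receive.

Pre-subsidy: 438 - 0.2P = -255 + 0.8P gives P* = 693, x* = 299.4.
With the subsidy, sellers receive Ps = Pb + 170 for each unit, where Pb is the price buyers pay.
Supply in terms of Pb becomes xs = -255 + 0.8(Pb + 170) = -119 + 0.8Pb. Setting this equal to demand: 438 - 0.2Pb = -119 + 0.8Pb, so Pb = 557.
Sellers receive Ps = 557 + 170 = 727; x' = 438 − 0.2·557 = 326.6.

x' = 326.6; buyers pay £557; sellers receive £727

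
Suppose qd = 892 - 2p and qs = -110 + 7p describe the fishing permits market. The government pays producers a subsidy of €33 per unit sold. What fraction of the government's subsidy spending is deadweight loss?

Pre-subsidy: 892 - 2p = -110 + 7p gives p* = 334/3, q* = 2008/3.
With the subsidy, sellers receive ps = pb + 33 for each unit, where pb is the price buyers pay.
Supply in terms of pb becomes qs = -110 + 7(pb + 33) = 121 + 7pb. Setting this equal to demand: 892 - 2pb = 121 + 7pb, so pb = 257/3.
Sellers receive ps = 257/3 + 33 = 356/3; q' = 892 − 2·(257/3) = 2162/3.
ΔCS = ½(2008/3 + 2162/3)(334/3 − 257/3) = 53515/3; ΔPS = ½(2008/3 + 2162/3)(356/3 − 334/3) = 15290/3.
Government spending = 33 × 2162/3 = 23782.
DWL = ½ × 33 × (2162/3 − 2008/3) = 847; fraction = 847 / 23782 = 77/2162.

DWL / government spending = 77/2162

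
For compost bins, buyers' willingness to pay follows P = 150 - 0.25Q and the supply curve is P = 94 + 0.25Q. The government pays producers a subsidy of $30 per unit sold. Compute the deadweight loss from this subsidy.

Pre-subsidy: 150 - 0.25Q = 94 + 0.25Q gives Q* = 112 and P* = 122.
With the subsidy, sellers receive Ps = Pb + 30 for each unit, where Pb is the price buyers pay.
On the curves, Pb = 150 - 0.25Q and Ps = 94 + 0.25Q; the wedge Ps − Pb = 30 gives 94 + 0.25Q − (150 - 0.25Q) = 30, so Q' = 172.
Then Pb = 150 − 0.25·172 = 107 and Ps = 94 + 0.25·172 = 137.
The subsidy expands output by 172 − 112 = 60 past the efficient level; on those units the gap between marginal cost and willingness to pay runs from 0 up to 30.
DWL = ½ × 30 × 60 = 900.

Deadweight loss = $900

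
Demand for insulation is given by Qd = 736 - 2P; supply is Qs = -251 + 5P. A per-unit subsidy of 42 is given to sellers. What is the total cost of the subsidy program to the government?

Government cost = 21588

Pre-subsidy: 736 - 2P = -251 + 5P gives P* = 141, Q* = 454.
With the subsidy, sellers receive Ps = Pb + 42 for each unit, where Pb is the price buyers pay.
Supply in terms of Pb becomes Qs = -251 + 5(Pb + 42) = -41 + 5Pb. Setting this equal to demand: 736 - 2Pb = -41 + 5Pb, so Pb = 111.
Sellers receive Ps = 111 + 42 = 153; Q' = 736 − 2·111 = 514.
Government outlay = subsidy × quantity = 42 × 514 = 21588.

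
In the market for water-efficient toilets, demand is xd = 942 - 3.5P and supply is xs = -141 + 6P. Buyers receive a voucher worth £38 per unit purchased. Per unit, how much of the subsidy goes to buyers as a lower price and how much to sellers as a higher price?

Buyers gain £24 per unit; sellers gain £14 per unit

Pre-subsidy: 942 - 3.5P = -141 + 6P gives P* = 114, x* = 543.
With the rebate, buyers effectively pay Pb = Ps − 38, where Ps is the price sellers receive.
Demand in terms of Ps becomes xd = 942 − 3.5(Ps − 38) = 1075 - 3.5Ps. Setting this equal to supply: 1075 - 3.5Ps = -141 + 6Ps, so Ps = 128.
Buyers pay Pb = 128 − 38 = 90; x' = -141 + 6·128 = 627.
Buyers' price falls by P* − Pb = 114 − 90 = 24; sellers' price rises by Ps − P* = 128 − 114 = 14.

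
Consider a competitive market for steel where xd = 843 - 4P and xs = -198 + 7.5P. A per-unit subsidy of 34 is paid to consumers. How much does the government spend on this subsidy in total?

Pre-subsidy: 843 - 4P = -198 + 7.5P gives P* = 2082/23, x* = 11061/23.
With the rebate, buyers effectively pay Pb = Ps − 34, where Ps is the price sellers receive.
Demand in terms of Ps becomes xd = 843 − 4(Ps − 34) = 979 - 4Ps. Setting this equal to supply: 979 - 4Ps = -198 + 7.5Ps, so Ps = 2354/23.
Buyers pay Pb = 2354/23 − 34 = 1572/23; x' = -198 + 7.5·(2354/23) = 13101/23.
Government outlay = subsidy × quantity = 34 × 13101/23 = 445434/23.

Government cost = 445434/23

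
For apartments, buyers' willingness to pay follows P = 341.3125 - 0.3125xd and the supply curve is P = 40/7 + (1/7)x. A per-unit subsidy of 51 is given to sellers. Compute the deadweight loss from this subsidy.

Pre-subsidy: 341.3125 - 0.3125x = 40/7 + (1/7)x gives x* = 737 and P* = 111.
With the subsidy, sellers receive Ps = Pb + 51 for each unit, where Pb is the price buyers pay.
On the curves, Pb = 341.3125 - 0.3125x and Ps = 40/7 + (1/7)x; the wedge Ps − Pb = 51 gives 40/7 + (1/7)x − (341.3125 - 0.3125x) = 51, so x' = 849.
Then Pb = 341.3125 − 0.3125·849 = 76 and Ps = 40/7 + (1/7)·849 = 127.
The subsidy expands output by 849 − 737 = 112 past the efficient level; on those units the gap between marginal cost and willingness to pay runs from 0 up to 51.
DWL = ½ × 51 × 112 = 2856.

Deadweight loss = 2856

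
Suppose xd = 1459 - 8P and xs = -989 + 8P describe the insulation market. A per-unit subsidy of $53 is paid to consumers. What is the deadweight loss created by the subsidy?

Pre-subsidy: 1459 - 8P = -989 + 8P gives P* = 153, x* = 235.
With the rebate, buyers effectively pay Pb = Ps − 53, where Ps is the price sellers receive.
Demand in terms of Ps becomes xd = 1459 − 8(Ps − 53) = 1883 - 8Ps. Setting this equal to supply: 1883 - 8Ps = -989 + 8Ps, so Ps = 179.5.
Buyers pay Pb = 179.5 − 53 = 126.5; x' = -989 + 8·179.5 = 447.
The subsidy expands output by 447 − 235 = 212 past the efficient level; on those units the gap between marginal cost and willingness to pay runs from 0 up to 53.
DWL = ½ × 53 × 212 = 5618.

Deadweight loss = $5618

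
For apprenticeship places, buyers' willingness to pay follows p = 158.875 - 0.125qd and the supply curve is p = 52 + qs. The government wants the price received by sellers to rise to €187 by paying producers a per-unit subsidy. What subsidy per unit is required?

Required subsidy s = €45 per unit

At a seller price of 187, quantity supplied is -52 + 1·187 = 135.
Buyers absorb 135 only when they pay pb = 158.875 − 0.125·135 = 142.
s = ps − pb = 187 − 142 = 45.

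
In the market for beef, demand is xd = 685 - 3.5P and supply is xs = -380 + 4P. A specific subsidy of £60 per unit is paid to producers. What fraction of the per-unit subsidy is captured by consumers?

Pre-subsidy: 685 - 3.5P = -380 + 4P gives P* = 142, x* = 188.
With the subsidy, sellers receive Ps = Pb + 60 for each unit, where Pb is the price buyers pay.
Supply in terms of Pb becomes xs = -380 + 4(Pb + 60) = -140 + 4Pb. Setting this equal to demand: 685 - 3.5Pb = -140 + 4Pb, so Pb = 110.
Sellers receive Ps = 110 + 60 = 170; x' = 685 − 3.5·110 = 300.
Buyers' price falls by P* − Pb = 142 − 110 = 32; sellers' price rises by Ps − P* = 170 − 142 = 28.
So consumers capture 32/60 = 8/15 of each unit of subsidy.

Consumer share = 8/15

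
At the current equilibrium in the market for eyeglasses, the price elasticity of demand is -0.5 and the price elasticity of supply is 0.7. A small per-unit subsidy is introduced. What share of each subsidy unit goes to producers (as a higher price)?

Producer share = 5/12

For a small subsidy around the equilibrium, the benefit split depends on the relative slopes, which at a point are proportional to the elasticities.
Buyer share = εs/(εs + |εd|) = 0.7/(0.7 + 0.5) = 7/12; seller share = |εd|/(εs + |εd|) = 5/12.
So producers capture 5/12 of the subsidy.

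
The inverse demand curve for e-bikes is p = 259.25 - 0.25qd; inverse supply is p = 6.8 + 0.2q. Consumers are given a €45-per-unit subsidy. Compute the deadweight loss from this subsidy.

Deadweight loss = €2250

Pre-subsidy: 259.25 - 0.25q = 6.8 + 0.2q gives q* = 561 and p* = 119.
With the rebate, buyers effectively pay pb = ps − 45, where ps is the price sellers receive.
On the curves, pb = 259.25 - 0.25q and ps = 6.8 + 0.2q; the wedge ps − pb = 45 gives 6.8 + 0.2q − (259.25 - 0.25q) = 45, so q' = 661.
Then pb = 259.25 − 0.25·661 = 94 and ps = 6.8 + 0.2·661 = 139.
The subsidy expands output by 661 − 561 = 100 past the efficient level; on those units the gap between marginal cost and willingness to pay runs from 0 up to 45.
DWL = ½ × 45 × 100 = 2250.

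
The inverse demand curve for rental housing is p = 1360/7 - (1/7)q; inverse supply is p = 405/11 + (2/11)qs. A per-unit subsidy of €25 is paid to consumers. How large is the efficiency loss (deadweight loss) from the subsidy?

Deadweight loss = €962.5

Pre-subsidy: 1360/7 - (1/7)q = 405/11 + (2/11)q gives q* = 485 and p* = 125.
With the rebate, buyers effectively pay pb = ps − 25, where ps is the price sellers receive.
On the curves, pb = 1360/7 - (1/7)q and ps = 405/11 + (2/11)q; the wedge ps − pb = 25 gives 405/11 + (2/11)q − (1360/7 - (1/7)q) = 25, so q' = 562.
Then pb = 1360/7 − (1/7)·562 = 114 and ps = 405/11 + (2/11)·562 = 139.
The subsidy expands output by 562 − 485 = 77 past the efficient level; on those units the gap between marginal cost and willingness to pay runs from 0 up to 25.
DWL = ½ × 25 × 77 = 962.5.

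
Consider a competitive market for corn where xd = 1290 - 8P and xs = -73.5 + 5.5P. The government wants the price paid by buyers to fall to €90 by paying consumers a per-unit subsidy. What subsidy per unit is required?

At a buyer price of 90, quantity demanded is 1290 − 8·90 = 570.
Sellers supply 570 only when they receive Ps with -73.5 + 5.5·Ps = 570, i.e. Ps = 117.
s = Ps − Pb = 117 − 90 = 27.

Required subsidy s = €27 per unit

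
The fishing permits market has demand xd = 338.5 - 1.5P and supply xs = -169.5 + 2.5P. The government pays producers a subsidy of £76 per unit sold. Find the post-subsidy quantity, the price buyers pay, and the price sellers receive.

x' = 219.25; buyers pay £79.5; sellers receive £155.5

Pre-subsidy: 338.5 - 1.5P = -169.5 + 2.5P gives P* = 127, x* = 148.
With the subsidy, sellers receive Ps = Pb + 76 for each unit, where Pb is the price buyers pay.
Supply in terms of Pb becomes xs = -169.5 + 2.5(Pb + 76) = 20.5 + 2.5Pb. Setting this equal to demand: 338.5 - 1.5Pb = 20.5 + 2.5Pb, so Pb = 79.5.
Sellers receive Ps = 79.5 + 76 = 155.5; x' = 338.5 − 1.5·79.5 = 219.25.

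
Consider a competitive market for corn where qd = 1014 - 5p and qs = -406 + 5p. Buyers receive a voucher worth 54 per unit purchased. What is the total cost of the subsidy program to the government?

Pre-subsidy: 1014 - 5p = -406 + 5p gives p* = 142, q* = 304.
With the rebate, buyers effectively pay pb = ps − 54, where ps is the price sellers receive.
Demand in terms of ps becomes qd = 1014 − 5(ps − 54) = 1284 - 5ps. Setting this equal to supply: 1284 - 5ps = -406 + 5ps, so ps = 169.
Buyers pay pb = 169 − 54 = 115; q' = -406 + 5·169 = 439.
Government outlay = subsidy × quantity = 54 × 439 = 23706.

Government cost = 23706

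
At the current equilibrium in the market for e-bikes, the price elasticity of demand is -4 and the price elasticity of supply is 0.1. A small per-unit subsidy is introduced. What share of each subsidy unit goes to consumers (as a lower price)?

Consumer share = 1/41

For a small subsidy around the equilibrium, the benefit split depends on the relative slopes, which at a point are proportional to the elasticities.
Buyer share = εs/(εs + |εd|) = 0.1/(0.1 + 4) = 1/41; seller share = |εd|/(εs + |εd|) = 40/41.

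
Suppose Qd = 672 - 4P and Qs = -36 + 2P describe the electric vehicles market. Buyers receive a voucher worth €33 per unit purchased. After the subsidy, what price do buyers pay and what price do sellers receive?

Buyers pay €107; sellers receive €140

Pre-subsidy: 672 - 4P = -36 + 2P gives P* = 118, Q* = 200.
With the rebate, buyers effectively pay Pb = Ps − 33, where Ps is the price sellers receive.
Demand in terms of Ps becomes Qd = 672 − 4(Ps − 33) = 804 - 4Ps. Setting this equal to supply: 804 - 4Ps = -36 + 2Ps, so Ps = 140.
Buyers pay Pb = 140 − 33 = 107; Q' = -36 + 2·140 = 244.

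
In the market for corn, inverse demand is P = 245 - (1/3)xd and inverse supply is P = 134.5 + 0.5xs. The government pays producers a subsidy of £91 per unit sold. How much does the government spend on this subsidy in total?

Pre-subsidy: 245 - (1/3)x = 134.5 + 0.5x gives x* = 132.6 and P* = 200.8.
With the subsidy, sellers receive Ps = Pb + 91 for each unit, where Pb is the price buyers pay.
On the curves, Pb = 245 - (1/3)x and Ps = 134.5 + 0.5x; the wedge Ps − Pb = 91 gives 134.5 + 0.5x − (245 - (1/3)x) = 91, so x' = 241.8.
Then Pb = 245 − (1/3)·241.8 = 164.4 and Ps = 134.5 + 0.5·241.8 = 255.4.
Government outlay = subsidy × quantity = 91 × 241.8 = 22003.8.

Government cost = £22003.8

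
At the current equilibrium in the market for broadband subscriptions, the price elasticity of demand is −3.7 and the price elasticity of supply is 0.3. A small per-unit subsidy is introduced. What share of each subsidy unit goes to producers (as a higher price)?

For a small subsidy around the equilibrium, the benefit split depends on the relative slopes, which at a point are proportional to the elasticities.
Buyer share = εs/(εs + |εd|) = 0.3/(0.3 + 3.7) = 0.075; seller share = |εd|/(εs + |εd|) = 0.925.
So producers capture 0.925 of the subsidy.

Producer share = 0.925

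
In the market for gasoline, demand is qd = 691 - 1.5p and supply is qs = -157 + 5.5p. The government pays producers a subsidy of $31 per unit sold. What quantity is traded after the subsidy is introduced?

Pre-subsidy: 691 - 1.5p = -157 + 5.5p gives p* = 848/7, q* = 3565/7.
With the subsidy, sellers receive ps = pb + 31 for each unit, where pb is the price buyers pay.
Supply in terms of pb becomes qs = -157 + 5.5(pb + 31) = 13.5 + 5.5pb. Setting this equal to demand: 691 - 1.5pb = 13.5 + 5.5pb, so pb = 1355/14.
Sellers receive ps = 1355/14 + 31 = 1789/14; q' = 691 − 1.5·(1355/14) = 15283/28.

q' = 15283/28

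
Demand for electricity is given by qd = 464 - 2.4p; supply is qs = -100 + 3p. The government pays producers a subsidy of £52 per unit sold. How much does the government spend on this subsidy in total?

Government cost = 44096/3

Pre-subsidy: 464 - 2.4p = -100 + 3p gives p* = 940/9, q* = 640/3.
With the subsidy, sellers receive ps = pb + 52 for each unit, where pb is the price buyers pay.
Supply in terms of pb becomes qs = -100 + 3(pb + 52) = 56 + 3pb. Setting this equal to demand: 464 - 2.4pb = 56 + 3pb, so pb = 680/9.
Sellers receive ps = 680/9 + 52 = 1148/9; q' = 464 − 2.4·(680/9) = 848/3.
Government outlay = subsidy × quantity = 52 × 848/3 = 44096/3.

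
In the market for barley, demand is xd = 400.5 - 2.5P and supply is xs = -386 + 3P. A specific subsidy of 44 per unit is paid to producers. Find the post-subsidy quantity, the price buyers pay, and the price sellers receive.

Pre-subsidy: 400.5 - 2.5P = -386 + 3P gives P* = 143, x* = 43.
With the subsidy, sellers receive Ps = Pb + 44 for each unit, where Pb is the price buyers pay.
Supply in terms of Pb becomes xs = -386 + 3(Pb + 44) = -254 + 3Pb. Setting this equal to demand: 400.5 - 2.5Pb = -254 + 3Pb, so Pb = 119.
Sellers receive Ps = 119 + 44 = 163; x' = 400.5 − 2.5·119 = 103.

x' = 103; buyers pay 119; sellers receive 163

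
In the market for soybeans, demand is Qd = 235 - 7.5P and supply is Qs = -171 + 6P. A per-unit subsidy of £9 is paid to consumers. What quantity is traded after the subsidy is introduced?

Pre-subsidy: 235 - 7.5P = -171 + 6P gives P* = 812/27, Q* = 85/9.
With the rebate, buyers effectively pay Pb = Ps − 9, where Ps is the price sellers receive.
Demand in terms of Ps becomes Qd = 235 − 7.5(Ps − 9) = 302.5 - 7.5Ps. Setting this equal to supply: 302.5 - 7.5Ps = -171 + 6Ps, so Ps = 947/27.
Buyers pay Pb = 947/27 − 9 = 704/27; Q' = -171 + 6·(947/27) = 355/9.

Q' = 355/9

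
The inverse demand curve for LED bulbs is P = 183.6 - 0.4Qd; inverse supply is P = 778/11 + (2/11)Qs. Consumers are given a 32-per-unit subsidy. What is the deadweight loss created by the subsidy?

Pre-subsidy: 183.6 - 0.4Q = 778/11 + (2/11)Q gives Q* = 194 and P* = 106.
With the rebate, buyers effectively pay Pb = Ps − 32, where Ps is the price sellers receive.
On the curves, Pb = 183.6 - 0.4Q and Ps = 778/11 + (2/11)Q; the wedge Ps − Pb = 32 gives 778/11 + (2/11)Q − (183.6 - 0.4Q) = 32, so Q' = 249.
Then Pb = 183.6 − 0.4·249 = 84 and Ps = 778/11 + (2/11)·249 = 116.
The subsidy expands output by 249 − 194 = 55 past the efficient level; on those units the gap between marginal cost and willingness to pay runs from 0 up to 32.
DWL = ½ × 32 × 55 = 880.

Deadweight loss = 880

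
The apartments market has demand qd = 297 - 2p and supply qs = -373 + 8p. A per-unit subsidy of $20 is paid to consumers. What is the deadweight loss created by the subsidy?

Deadweight loss = $320

Pre-subsidy: 297 - 2p = -373 + 8p gives p* = 67, q* = 163.
With the rebate, buyers effectively pay pb = ps − 20, where ps is the price sellers receive.
Demand in terms of ps becomes qd = 297 − 2(ps − 20) = 337 - 2ps. Setting this equal to supply: 337 - 2ps = -373 + 8ps, so ps = 71.
Buyers pay pb = 71 − 20 = 51; q' = -373 + 8·71 = 195.
The subsidy expands output by 195 − 163 = 32 past the efficient level; on those units the gap between marginal cost and willingness to pay runs from 0 up to 20.
DWL = ½ × 20 × 32 = 320.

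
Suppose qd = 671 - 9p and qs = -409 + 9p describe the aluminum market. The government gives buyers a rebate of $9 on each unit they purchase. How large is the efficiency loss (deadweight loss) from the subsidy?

Deadweight loss = $182.25

Pre-subsidy: 671 - 9p = -409 + 9p gives p* = 60, q* = 131.
With the rebate, buyers effectively pay pb = ps − 9, where ps is the price sellers receive.
Demand in terms of ps becomes qd = 671 − 9(ps − 9) = 752 - 9ps. Setting this equal to supply: 752 - 9ps = -409 + 9ps, so ps = 64.5.
Buyers pay pb = 64.5 − 9 = 55.5; q' = -409 + 9·64.5 = 171.5.
The subsidy expands output by 171.5 − 131 = 40.5 past the efficient level; on those units the gap between marginal cost and willingness to pay runs from 0 up to 9.
DWL = ½ × 9 × 40.5 = 182.25.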